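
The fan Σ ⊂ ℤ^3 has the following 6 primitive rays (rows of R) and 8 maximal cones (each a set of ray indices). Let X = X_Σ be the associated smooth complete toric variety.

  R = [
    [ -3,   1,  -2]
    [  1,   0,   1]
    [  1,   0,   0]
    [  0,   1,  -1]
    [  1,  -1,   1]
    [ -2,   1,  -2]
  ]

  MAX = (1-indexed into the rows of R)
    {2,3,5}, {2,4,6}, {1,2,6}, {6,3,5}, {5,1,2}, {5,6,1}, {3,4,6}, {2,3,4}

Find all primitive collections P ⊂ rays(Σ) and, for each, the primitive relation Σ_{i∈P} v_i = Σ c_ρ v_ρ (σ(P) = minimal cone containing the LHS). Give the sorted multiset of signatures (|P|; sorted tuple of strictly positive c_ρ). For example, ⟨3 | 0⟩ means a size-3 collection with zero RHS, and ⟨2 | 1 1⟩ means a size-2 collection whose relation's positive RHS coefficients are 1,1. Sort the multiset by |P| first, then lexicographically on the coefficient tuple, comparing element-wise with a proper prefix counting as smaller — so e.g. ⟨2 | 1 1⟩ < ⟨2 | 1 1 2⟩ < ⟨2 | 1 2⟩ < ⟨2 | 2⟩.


Minimal non-faces — 5 found among 6 rays, 8 max cones:

  • {1,3}:  v_{1} + v_{3} = v_{6} — sig = ⟨2 | 1⟩
  • {4,5}:  v_{4} + v_{5} = v_{3} — sig = ⟨2 | 1⟩
  • {1,4}:  v_{1} + v_{4} = v_{2} + 2·v_{6} — sig = ⟨2 | 1 2⟩
  • {2,5,6}:  v_{2} + v_{5} + v_{6} = 0 — sig = ⟨3 | 0⟩
  • {2,3,6}:  v_{2} + v_{3} + v_{6} = v_{4} — sig = ⟨3 | 1⟩

Hence PRS(X_Σ) =
    |P|=2: 3 collections, coeffs (1), (1), (1,2)
    |P|=3: 2 collections, coeffs (), (1)


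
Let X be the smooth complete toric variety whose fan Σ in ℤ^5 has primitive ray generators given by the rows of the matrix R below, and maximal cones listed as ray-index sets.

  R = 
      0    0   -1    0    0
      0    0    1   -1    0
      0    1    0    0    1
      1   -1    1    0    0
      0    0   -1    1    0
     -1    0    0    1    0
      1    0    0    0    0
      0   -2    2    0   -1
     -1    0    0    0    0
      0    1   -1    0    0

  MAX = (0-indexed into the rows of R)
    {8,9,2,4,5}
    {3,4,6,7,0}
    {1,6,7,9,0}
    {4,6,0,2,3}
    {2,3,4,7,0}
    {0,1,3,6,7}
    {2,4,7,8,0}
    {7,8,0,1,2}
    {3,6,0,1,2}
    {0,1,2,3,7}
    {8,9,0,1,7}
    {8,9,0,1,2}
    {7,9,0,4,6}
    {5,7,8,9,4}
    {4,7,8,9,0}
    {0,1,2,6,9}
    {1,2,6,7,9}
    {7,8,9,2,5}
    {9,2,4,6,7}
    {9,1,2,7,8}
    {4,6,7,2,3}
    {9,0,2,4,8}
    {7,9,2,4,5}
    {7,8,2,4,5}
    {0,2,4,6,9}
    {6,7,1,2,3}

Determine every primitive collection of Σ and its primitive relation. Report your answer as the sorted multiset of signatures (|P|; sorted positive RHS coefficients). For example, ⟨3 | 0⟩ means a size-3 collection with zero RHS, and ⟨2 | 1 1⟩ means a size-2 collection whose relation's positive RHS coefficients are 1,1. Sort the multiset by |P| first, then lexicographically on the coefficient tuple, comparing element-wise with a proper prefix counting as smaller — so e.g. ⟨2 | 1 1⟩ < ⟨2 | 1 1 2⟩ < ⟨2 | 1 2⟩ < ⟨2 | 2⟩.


Δ(Σ) — 10 vertices, 11 min non-faces:

  {1,4}:  v_{1} + v_{4} = 0 — sig = ⟨2 | 0⟩
  {6,8}:  v_{6} + v_{8} = 0 — sig = ⟨2 | 0⟩
  {3,9}:  v_{3} + v_{9} = v_{6} — sig = ⟨2 | 1⟩
  {0,5}:  v_{0} + v_{5} = v_{4} + v_{8} — sig = ⟨2 | 1 1⟩
  {3,5}:  v_{3} + v_{5} = v_{2} + v_{4} + v_{7} — sig = ⟨2 | 1 1 1⟩
  {3,8}:  v_{3} + v_{8} = v_{0} + v_{2} + v_{7} — sig = ⟨2 | 1 1 1⟩
  {1,5}:  v_{1} + v_{5} = v_{2} + v_{7} + v_{8} + v_{9} — sig = ⟨2 | 1 1 1 1⟩
  {5,6}:  v_{5} + v_{6} = v_{2} + v_{4} + v_{7} + v_{9} — sig = ⟨2 | 1 1 1 1⟩
  {0,2,7,9}:  v_{0} + v_{2} + v_{7} + v_{9} = 0 — sig = ⟨4 | 0⟩
  {0,2,6,7}:  v_{0} + v_{2} + v_{6} + v_{7} = v_{3} — sig = ⟨4 | 1⟩
  {2,4,7,8,9}:  v_{2} + v_{4} + v_{7} + v_{8} + v_{9} = v_{5} — sig = ⟨5 | 1⟩

Signatures (|P|; sorted positive RHS coefficients), sorted:
{ ⟨2 | 0⟩ ×2,  ⟨2 | 1⟩,  ⟨2 | 1 1⟩,  ⟨2 | 1 1 1⟩ ×2,  ⟨2 | 1 1 1 1⟩ ×2,  ⟨4 | 0⟩,  ⟨4 | 1⟩,  ⟨5 | 1⟩ }


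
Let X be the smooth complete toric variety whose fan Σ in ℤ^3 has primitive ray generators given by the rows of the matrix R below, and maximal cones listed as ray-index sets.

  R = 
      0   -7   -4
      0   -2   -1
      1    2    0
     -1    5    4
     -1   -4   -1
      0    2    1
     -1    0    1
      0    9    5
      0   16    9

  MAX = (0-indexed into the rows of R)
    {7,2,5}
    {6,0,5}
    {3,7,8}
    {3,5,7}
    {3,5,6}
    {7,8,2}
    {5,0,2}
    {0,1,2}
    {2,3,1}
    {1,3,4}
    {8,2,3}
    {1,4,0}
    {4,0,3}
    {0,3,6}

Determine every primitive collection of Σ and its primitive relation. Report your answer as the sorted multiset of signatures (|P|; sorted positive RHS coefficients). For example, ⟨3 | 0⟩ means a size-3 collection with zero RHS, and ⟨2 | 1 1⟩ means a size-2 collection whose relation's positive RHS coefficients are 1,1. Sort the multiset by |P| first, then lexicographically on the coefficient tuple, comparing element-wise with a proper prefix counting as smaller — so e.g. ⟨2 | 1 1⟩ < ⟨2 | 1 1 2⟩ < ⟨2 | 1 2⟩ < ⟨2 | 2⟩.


Δ(Σ) — 9 vertices, 20 min non-faces:

  P={1,5}:  v_{1} + v_{5} = 0  ⇒ sig = ⟨2 | 0⟩
  P={0,7}:  v_{0} + v_{7} = v_{5}  ⇒ sig = ⟨2 | 1⟩
  P={0,8}:  v_{0} + v_{8} = v_{7}  ⇒ sig = ⟨2 | 1⟩
  P={2,4}:  v_{2} + v_{4} = v_{1}  ⇒ sig = ⟨2 | 1⟩
  P={2,6}:  v_{2} + v_{6} = v_{5}  ⇒ sig = ⟨2 | 1⟩
  P={4,7}:  v_{4} + v_{7} = v_{3}  ⇒ sig = ⟨2 | 1⟩
  P={1,6}:  v_{1} + v_{6} = v_{0} + v_{3}  ⇒ sig = ⟨2 | 1 1⟩
  P={1,7}:  v_{1} + v_{7} = v_{2} + v_{3}  ⇒ sig = ⟨2 | 1 1⟩
  P={4,5}:  v_{4} + v_{5} = v_{0} + v_{3}  ⇒ sig = ⟨2 | 1 1⟩
  P={6,8}:  v_{6} + v_{8} = v_{3} + v_{5} + v_{7}  ⇒ sig = ⟨2 | 1 1 1⟩
  P={4,8}:  v_{4} + v_{8} = v_{2} + 2·v_{3}  ⇒ sig = ⟨2 | 1 2⟩
  P={6,7}:  v_{6} + v_{7} = v_{3} + 2·v_{5}  ⇒ sig = ⟨2 | 1 2⟩
  P={5,8}:  v_{5} + v_{8} = 2·v_{7}  ⇒ sig = ⟨2 | 2⟩
  P={1,8}:  v_{1} + v_{8} = 2·v_{2} + 2·v_{3}  ⇒ sig = ⟨2 | 2 2⟩
  P={4,6}:  v_{4} + v_{6} = 2·v_{0} + 2·v_{3}  ⇒ sig = ⟨2 | 2 2⟩
  P={0,2,3}:  v_{0} + v_{2} + v_{3} = 0  ⇒ sig = ⟨3 | 0⟩
  P={0,1,3}:  v_{0} + v_{1} + v_{3} = v_{4}  ⇒ sig = ⟨3 | 1⟩
  P={0,3,5}:  v_{0} + v_{3} + v_{5} = v_{6}  ⇒ sig = ⟨3 | 1⟩
  P={2,3,5}:  v_{2} + v_{3} + v_{5} = v_{7}  ⇒ sig = ⟨3 | 1⟩
  P={2,3,7}:  v_{2} + v_{3} + v_{7} = v_{8}  ⇒ sig = ⟨3 | 1⟩

so the primitive-relation signature multiset is
{ ⟨2 | 0⟩,  ⟨2 | 1⟩ ×5,  ⟨2 | 1 1⟩ ×3,  ⟨2 | 1 1 1⟩,  ⟨2 | 1 2⟩ ×2,  ⟨2 | 2⟩,  ⟨2 | 2 2⟩ ×2,  ⟨3 | 0⟩,  ⟨3 | 1⟩ ×4 }


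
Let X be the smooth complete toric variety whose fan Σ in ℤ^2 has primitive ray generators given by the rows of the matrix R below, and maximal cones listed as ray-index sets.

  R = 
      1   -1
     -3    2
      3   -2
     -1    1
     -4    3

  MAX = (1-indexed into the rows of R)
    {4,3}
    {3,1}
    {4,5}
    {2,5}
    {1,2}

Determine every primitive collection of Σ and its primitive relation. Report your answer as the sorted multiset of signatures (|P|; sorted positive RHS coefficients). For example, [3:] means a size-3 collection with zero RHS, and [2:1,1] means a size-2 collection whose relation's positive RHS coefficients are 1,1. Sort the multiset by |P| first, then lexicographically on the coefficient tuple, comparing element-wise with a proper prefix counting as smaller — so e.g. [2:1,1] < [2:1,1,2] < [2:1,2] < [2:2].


The 5 primitive collections of Σ (r=5, n=2):

  P = {1,4}:  v_{1} + v_{4} = 0  ⇒ sig = [2:]
  P = {2,3}:  v_{2} + v_{3} = 0  ⇒ sig = [2:]
  P = {1,5}:  v_{1} + v_{5} = v_{2}  ⇒ sig = [2:1]
  P = {2,4}:  v_{2} + v_{4} = v_{5}  ⇒ sig = [2:1]
  P = {3,5}:  v_{3} + v_{5} = v_{4}  ⇒ sig = [2:1]

Signatures (|P|; sorted positive RHS coefficients), sorted:
    |P|=2: 5 collections, coeffs (), (), (1), (1), (1)


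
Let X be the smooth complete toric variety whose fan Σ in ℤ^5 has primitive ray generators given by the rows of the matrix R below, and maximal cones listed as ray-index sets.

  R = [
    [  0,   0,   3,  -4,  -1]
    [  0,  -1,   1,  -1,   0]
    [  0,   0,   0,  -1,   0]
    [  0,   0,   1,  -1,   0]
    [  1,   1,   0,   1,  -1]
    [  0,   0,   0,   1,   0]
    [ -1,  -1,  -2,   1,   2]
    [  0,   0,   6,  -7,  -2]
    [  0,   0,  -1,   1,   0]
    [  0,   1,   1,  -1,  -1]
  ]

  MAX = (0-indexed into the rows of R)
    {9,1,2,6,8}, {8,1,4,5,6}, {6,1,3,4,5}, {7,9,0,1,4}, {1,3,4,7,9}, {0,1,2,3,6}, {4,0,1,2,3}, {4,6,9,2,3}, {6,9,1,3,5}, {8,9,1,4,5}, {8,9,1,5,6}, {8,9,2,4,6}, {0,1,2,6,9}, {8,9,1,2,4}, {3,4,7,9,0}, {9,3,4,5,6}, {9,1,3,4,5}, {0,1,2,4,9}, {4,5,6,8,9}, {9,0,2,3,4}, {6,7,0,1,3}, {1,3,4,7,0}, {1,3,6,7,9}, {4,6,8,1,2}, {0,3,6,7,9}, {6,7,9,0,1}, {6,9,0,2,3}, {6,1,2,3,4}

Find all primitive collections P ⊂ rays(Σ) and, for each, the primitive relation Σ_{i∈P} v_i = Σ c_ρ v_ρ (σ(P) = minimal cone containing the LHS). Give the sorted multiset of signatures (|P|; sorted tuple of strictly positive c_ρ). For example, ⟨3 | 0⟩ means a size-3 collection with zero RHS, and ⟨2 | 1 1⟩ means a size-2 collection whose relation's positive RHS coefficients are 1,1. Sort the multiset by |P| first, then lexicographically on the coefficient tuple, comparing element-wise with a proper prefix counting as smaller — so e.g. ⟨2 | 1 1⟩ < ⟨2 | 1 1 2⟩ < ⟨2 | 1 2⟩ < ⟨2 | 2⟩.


Δ(Σ) — 10 vertices, 12 min non-faces:

  P={2,5}:  v_{2} + v_{5} = 0 ; sig = ⟨2 | 0⟩
  P={3,8}:  v_{3} + v_{8} = 0 ; sig = ⟨2 | 0⟩
  P={0,5}:  v_{0} + v_{5} = v_{1} + v_{3} + v_{9} ; sig = ⟨2 | 1 1 1⟩
  P={0,8}:  v_{0} + v_{8} = v_{1} + v_{2} + v_{9} ; sig = ⟨2 | 1 1 1⟩
  P={7,8}:  v_{7} + v_{8} = v_{0} + v_{1} + v_{9} ; sig = ⟨2 | 1 1 1⟩
  P={2,7}:  v_{2} + v_{7} = 2·v_{0} ; sig = ⟨2 | 2⟩
  P={5,7}:  v_{5} + v_{7} = 2·v_{1} + 2·v_{3} + 2·v_{9} ; sig = ⟨2 | 2 2 2⟩
  P={0,4,6}:  v_{0} + v_{4} + v_{6} = v_{2} + v_{3} ; sig = ⟨3 | 1 1⟩
  P={4,6,7}:  v_{4} + v_{6} + v_{7} = v_{0} + v_{3} ; sig = ⟨3 | 1 1⟩
  P={1,4,6,9}:  v_{1} + v_{4} + v_{6} + v_{9} = 0 ; sig = ⟨4 | 0⟩
  P={0,1,3,9}:  v_{0} + v_{1} + v_{3} + v_{9} = v_{7} ; sig = ⟨4 | 1⟩
  P={1,2,3,9}:  v_{1} + v_{2} + v_{3} + v_{9} = v_{0} ; sig = ⟨4 | 1⟩

Hence PRS(X_Σ) =
    |P|=2: 7 collections, coeffs (), (), (1,1,1), (1,1,1), (1,1,1), (2), (2,2,2)
    |P|=3: 2 collections, coeffs (1,1), (1,1)
    |P|=4: 3 collections, coeffs (), (1), (1)


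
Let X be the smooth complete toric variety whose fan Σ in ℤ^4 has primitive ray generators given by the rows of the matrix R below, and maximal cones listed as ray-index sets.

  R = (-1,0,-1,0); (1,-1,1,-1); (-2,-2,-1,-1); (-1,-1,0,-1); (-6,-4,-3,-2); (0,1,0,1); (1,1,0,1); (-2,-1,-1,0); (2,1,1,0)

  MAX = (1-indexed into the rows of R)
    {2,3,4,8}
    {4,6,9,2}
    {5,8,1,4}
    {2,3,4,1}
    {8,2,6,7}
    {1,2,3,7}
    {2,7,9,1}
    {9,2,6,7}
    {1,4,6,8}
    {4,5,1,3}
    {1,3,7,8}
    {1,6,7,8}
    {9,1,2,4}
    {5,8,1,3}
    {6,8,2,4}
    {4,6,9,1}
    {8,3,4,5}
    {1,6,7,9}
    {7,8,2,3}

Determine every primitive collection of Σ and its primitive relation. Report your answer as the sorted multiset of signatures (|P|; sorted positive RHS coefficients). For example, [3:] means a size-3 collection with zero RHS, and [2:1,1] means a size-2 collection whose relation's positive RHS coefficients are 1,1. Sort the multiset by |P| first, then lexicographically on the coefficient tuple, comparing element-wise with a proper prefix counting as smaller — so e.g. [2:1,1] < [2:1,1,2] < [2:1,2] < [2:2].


The 11 primitive collections of Σ (r=9, n=4):

  • {4,7}:  v_{4} + v_{7} = 0  ⟹  sig = [2:]
  • {8,9}:  v_{8} + v_{9} = 0  ⟹  sig = [2:]
  • {3,6}:  v_{3} + v_{6} = v_{8}  ⟹  sig = [2:1]
  • {3,9}:  v_{3} + v_{9} = v_{1} + v_{2}  ⟹  sig = [2:1,1]
  • {5,7}:  v_{5} + v_{7} = v_{1} + v_{3} + v_{8}  ⟹  sig = [2:1,1,1]
  • {5,9}:  v_{5} + v_{9} = v_{1} + v_{3} + v_{4}  ⟹  sig = [2:1,1,1]
  • {5,6}:  v_{5} + v_{6} = v_{1} + v_{4} + 2·v_{8}  ⟹  sig = [2:1,1,2]
  • {2,5}:  v_{2} + v_{5} = 2·v_{3} + v_{4}  ⟹  sig = [2:1,2]
  • {1,2,6}:  v_{1} + v_{2} + v_{6} = 0  ⟹  sig = [3:]
  • {1,2,8}:  v_{1} + v_{2} + v_{8} = v_{3}  ⟹  sig = [3:1]
  • {1,3,4,8}:  v_{1} + v_{3} + v_{4} + v_{8} = v_{5}  ⟹  sig = [4:1]

Signatures (|P|; sorted positive RHS coefficients), sorted:
[[2:], [2:], [2:1], [2:1,1], [2:1,1,1], [2:1,1,1], [2:1,1,2], [2:1,2], [3:], [3:1], [4:1]]


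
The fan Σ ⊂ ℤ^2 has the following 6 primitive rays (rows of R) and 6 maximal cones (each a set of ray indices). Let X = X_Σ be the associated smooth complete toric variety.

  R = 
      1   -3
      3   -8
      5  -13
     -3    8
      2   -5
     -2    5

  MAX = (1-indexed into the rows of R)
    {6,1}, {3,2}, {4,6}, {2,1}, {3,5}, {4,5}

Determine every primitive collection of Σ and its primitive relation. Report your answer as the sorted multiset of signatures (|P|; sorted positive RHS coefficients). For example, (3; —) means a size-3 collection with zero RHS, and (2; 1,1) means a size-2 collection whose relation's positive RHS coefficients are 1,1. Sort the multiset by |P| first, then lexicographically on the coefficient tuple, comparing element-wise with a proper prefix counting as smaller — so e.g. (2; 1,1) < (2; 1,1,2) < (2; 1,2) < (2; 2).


Minimal non-faces — 9 found among 6 rays, 6 max cones:

  P={2,4}:  v_{2} + v_{4} = 0  ⇒ sig = (2; —)
  P={5,6}:  v_{5} + v_{6} = 0  ⇒ sig = (2; —)
  P={1,4}:  v_{1} + v_{4} = v_{6}  ⇒ sig = (2; 1)
  P={1,5}:  v_{1} + v_{5} = v_{2}  ⇒ sig = (2; 1)
  P={2,5}:  v_{2} + v_{5} = v_{3}  ⇒ sig = (2; 1)
  P={2,6}:  v_{2} + v_{6} = v_{1}  ⇒ sig = (2; 1)
  P={3,4}:  v_{3} + v_{4} = v_{5}  ⇒ sig = (2; 1)
  P={3,6}:  v_{3} + v_{6} = v_{2}  ⇒ sig = (2; 1)
  P={1,3}:  v_{1} + v_{3} = 2·v_{2}  ⇒ sig = (2; 2)

Hence PRS(X_Σ) =
{ (2; —) ×2,  (2; 1) ×6,  (2; 2) }


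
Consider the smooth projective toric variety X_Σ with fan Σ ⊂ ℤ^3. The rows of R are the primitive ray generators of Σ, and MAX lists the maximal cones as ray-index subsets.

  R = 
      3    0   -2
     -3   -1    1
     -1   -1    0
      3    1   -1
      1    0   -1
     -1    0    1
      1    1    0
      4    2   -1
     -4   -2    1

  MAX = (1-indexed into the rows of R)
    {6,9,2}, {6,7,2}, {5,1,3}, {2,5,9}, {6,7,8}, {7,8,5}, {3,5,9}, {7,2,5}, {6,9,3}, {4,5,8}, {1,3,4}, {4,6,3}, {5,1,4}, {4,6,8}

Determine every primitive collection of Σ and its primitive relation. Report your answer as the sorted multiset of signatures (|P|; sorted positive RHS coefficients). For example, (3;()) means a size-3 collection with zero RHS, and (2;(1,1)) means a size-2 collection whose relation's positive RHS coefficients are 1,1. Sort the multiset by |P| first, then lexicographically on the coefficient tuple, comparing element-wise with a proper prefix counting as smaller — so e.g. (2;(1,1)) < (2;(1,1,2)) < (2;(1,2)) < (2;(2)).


Primitive collections (16):

  P={2,4}:  v_{2} + v_{4} = 0  ⇒ sig = (2;())
  P={3,7}:  v_{3} + v_{7} = 0  ⇒ sig = (2;())
  P={5,6}:  v_{5} + v_{6} = 0  ⇒ sig = (2;())
  P={8,9}:  v_{8} + v_{9} = 0  ⇒ sig = (2;())
  P={2,3}:  v_{2} + v_{3} = v_{9}  ⇒ sig = (2;(1))
  P={2,8}:  v_{2} + v_{8} = v_{7}  ⇒ sig = (2;(1))
  P={3,8}:  v_{3} + v_{8} = v_{4}  ⇒ sig = (2;(1))
  P={4,7}:  v_{4} + v_{7} = v_{8}  ⇒ sig = (2;(1))
  P={4,9}:  v_{4} + v_{9} = v_{3}  ⇒ sig = (2;(1))
  P={7,9}:  v_{7} + v_{9} = v_{2}  ⇒ sig = (2;(1))
  P={1,2}:  v_{1} + v_{2} = v_{3} + v_{5}  ⇒ sig = (2;(1,1))
  P={1,6}:  v_{1} + v_{6} = v_{3} + v_{4}  ⇒ sig = (2;(1,1))
  P={1,7}:  v_{1} + v_{7} = v_{4} + v_{5}  ⇒ sig = (2;(1,1))
  P={1,8}:  v_{1} + v_{8} = 2·v_{4} + v_{5}  ⇒ sig = (2;(1,2))
  P={1,9}:  v_{1} + v_{9} = 2·v_{3} + v_{5}  ⇒ sig = (2;(1,2))
  P={3,4,5}:  v_{3} + v_{4} + v_{5} = v_{1}  ⇒ sig = (3;(1))

Hence PRS(X_Σ) =
[(2;()), (2;()), (2;()), (2;()), (2;(1)), (2;(1)), (2;(1)), (2;(1)), (2;(1)), (2;(1)), (2;(1,1)), (2;(1,1)), (2;(1,1)), (2;(1,2)), (2;(1,2)), (3;(1))]


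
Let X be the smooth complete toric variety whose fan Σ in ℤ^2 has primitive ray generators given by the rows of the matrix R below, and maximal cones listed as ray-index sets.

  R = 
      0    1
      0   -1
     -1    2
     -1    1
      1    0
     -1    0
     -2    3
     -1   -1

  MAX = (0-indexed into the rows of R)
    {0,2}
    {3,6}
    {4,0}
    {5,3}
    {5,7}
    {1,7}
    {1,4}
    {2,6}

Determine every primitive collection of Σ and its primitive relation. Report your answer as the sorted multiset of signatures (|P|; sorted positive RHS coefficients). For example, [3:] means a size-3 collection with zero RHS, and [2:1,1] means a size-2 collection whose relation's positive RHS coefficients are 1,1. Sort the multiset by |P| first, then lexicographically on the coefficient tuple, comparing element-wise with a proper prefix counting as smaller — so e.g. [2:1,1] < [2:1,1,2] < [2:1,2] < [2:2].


Δ(Σ) — 8 vertices, 20 min non-faces:

  P = {0,1}:  v_{0} + v_{1} = 0  →  sig = [2:]
  P = {4,5}:  v_{4} + v_{5} = 0  →  sig = [2:]
  P = {0,3}:  v_{0} + v_{3} = v_{2}  →  sig = [2:1]
  P = {0,5}:  v_{0} + v_{5} = v_{3}  →  sig = [2:1]
  P = {0,7}:  v_{0} + v_{7} = v_{5}  →  sig = [2:1]
  P = {1,2}:  v_{1} + v_{2} = v_{3}  →  sig = [2:1]
  P = {1,3}:  v_{1} + v_{3} = v_{5}  →  sig = [2:1]
  P = {1,5}:  v_{1} + v_{5} = v_{7}  →  sig = [2:1]
  P = {2,3}:  v_{2} + v_{3} = v_{6}  →  sig = [2:1]
  P = {3,4}:  v_{3} + v_{4} = v_{0}  →  sig = [2:1]
  P = {4,7}:  v_{4} + v_{7} = v_{1}  →  sig = [2:1]
  P = {2,7}:  v_{2} + v_{7} = v_{3} + v_{5}  →  sig = [2:1,1]
  P = {4,6}:  v_{4} + v_{6} = v_{0} + v_{2}  →  sig = [2:1,1]
  P = {6,7}:  v_{6} + v_{7} = 2·v_{3} + v_{5}  →  sig = [2:1,2]
  P = {0,6}:  v_{0} + v_{6} = 2·v_{2}  →  sig = [2:2]
  P = {1,6}:  v_{1} + v_{6} = 2·v_{3}  →  sig = [2:2]
  P = {2,4}:  v_{2} + v_{4} = 2·v_{0}  →  sig = [2:2]
  P = {2,5}:  v_{2} + v_{5} = 2·v_{3}  →  sig = [2:2]
  P = {3,7}:  v_{3} + v_{7} = 2·v_{5}  →  sig = [2:2]
  P = {5,6}:  v_{5} + v_{6} = 3·v_{3}  →  sig = [2:3]

Signatures (|P|; sorted positive RHS coefficients), sorted:
{ [2:] ×2,  [2:1] ×9,  [2:1,1] ×2,  [2:1,2],  [2:2] ×5,  [2:3] }


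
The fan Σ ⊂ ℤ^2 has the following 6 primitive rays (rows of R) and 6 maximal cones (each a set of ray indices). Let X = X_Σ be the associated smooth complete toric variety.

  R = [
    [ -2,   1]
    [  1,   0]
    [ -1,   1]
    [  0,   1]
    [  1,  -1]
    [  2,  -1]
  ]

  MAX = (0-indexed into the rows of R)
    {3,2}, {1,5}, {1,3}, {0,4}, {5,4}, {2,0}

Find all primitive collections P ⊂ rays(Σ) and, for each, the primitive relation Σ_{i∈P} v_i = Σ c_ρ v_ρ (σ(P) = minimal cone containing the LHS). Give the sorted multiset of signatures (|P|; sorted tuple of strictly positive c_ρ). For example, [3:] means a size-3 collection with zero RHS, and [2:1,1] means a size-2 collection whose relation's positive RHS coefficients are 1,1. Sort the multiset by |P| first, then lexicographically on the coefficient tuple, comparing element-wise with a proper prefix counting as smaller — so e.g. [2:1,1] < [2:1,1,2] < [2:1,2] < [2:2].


Δ(Σ) — 6 vertices, 9 min non-faces:

  P = {0,5}:  v_{0} + v_{5} = 0 — sig = [2:]
  P = {2,4}:  v_{2} + v_{4} = 0 — sig = [2:]
  P = {0,1}:  v_{0} + v_{1} = v_{2} — sig = [2:1]
  P = {1,2}:  v_{1} + v_{2} = v_{3} — sig = [2:1]
  P = {1,4}:  v_{1} + v_{4} = v_{5} — sig = [2:1]
  P = {2,5}:  v_{2} + v_{5} = v_{1} — sig = [2:1]
  P = {3,4}:  v_{3} + v_{4} = v_{1} — sig = [2:1]
  P = {0,3}:  v_{0} + v_{3} = 2·v_{2} — sig = [2:2]
  P = {3,5}:  v_{3} + v_{5} = 2·v_{1} — sig = [2:2]

Hence PRS(X_Σ) =
    [2:]
    [2:]
    [2:1]
    [2:1]
    [2:1]
    [2:1]
    [2:1]
    [2:2]
    [2:2]


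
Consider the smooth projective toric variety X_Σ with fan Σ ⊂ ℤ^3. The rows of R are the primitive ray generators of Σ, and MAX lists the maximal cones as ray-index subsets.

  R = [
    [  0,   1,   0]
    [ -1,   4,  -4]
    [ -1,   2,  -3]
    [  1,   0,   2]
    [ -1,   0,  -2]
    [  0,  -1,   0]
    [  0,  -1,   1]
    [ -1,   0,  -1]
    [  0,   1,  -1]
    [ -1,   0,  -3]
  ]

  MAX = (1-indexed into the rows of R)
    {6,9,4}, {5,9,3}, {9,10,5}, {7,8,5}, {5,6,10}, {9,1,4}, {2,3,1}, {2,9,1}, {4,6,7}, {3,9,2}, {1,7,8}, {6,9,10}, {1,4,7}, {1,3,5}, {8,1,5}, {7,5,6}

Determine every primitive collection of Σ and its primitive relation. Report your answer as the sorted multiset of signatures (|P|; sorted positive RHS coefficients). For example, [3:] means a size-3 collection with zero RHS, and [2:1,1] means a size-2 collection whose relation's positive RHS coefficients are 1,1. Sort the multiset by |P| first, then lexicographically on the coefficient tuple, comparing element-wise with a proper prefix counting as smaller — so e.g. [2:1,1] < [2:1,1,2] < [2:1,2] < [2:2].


The 25 primitive collections of Σ (r=10, n=3):

  {1,6}:  v_{1} + v_{6} = 0  so sig = [2:]
  {4,5}:  v_{4} + v_{5} = 0  so sig = [2:]
  {7,9}:  v_{7} + v_{9} = 0  so sig = [2:]
  {1,10}:  v_{1} + v_{10} = v_{5} + v_{9}  so sig = [2:1,1]
  {2,6}:  v_{2} + v_{6} = v_{3} + v_{9}  so sig = [2:1,1]
  {2,7}:  v_{2} + v_{7} = v_{1} + v_{3}  so sig = [2:1,1]
  {3,4}:  v_{3} + v_{4} = v_{1} + v_{9}  so sig = [2:1,1]
  {3,6}:  v_{3} + v_{6} = v_{5} + v_{9}  so sig = [2:1,1]
  {3,7}:  v_{3} + v_{7} = v_{1} + v_{5}  so sig = [2:1,1]
  {4,8}:  v_{4} + v_{8} = v_{1} + v_{7}  so sig = [2:1,1]
  {4,10}:  v_{4} + v_{10} = v_{6} + v_{9}  so sig = [2:1,1]
  {6,8}:  v_{6} + v_{8} = v_{5} + v_{7}  so sig = [2:1,1]
  {7,10}:  v_{7} + v_{10} = v_{5} + v_{6}  so sig = [2:1,1]
  {8,9}:  v_{8} + v_{9} = v_{1} + v_{5}  so sig = [2:1,1]
  {2,8}:  v_{2} + v_{8} = 2·v_{1} + v_{3} + v_{5}  so sig = [2:1,1,2]
  {2,10}:  v_{2} + v_{10} = v_{3} + v_{5} + 2·v_{9}  so sig = [2:1,1,2]
  {2,5}:  v_{2} + v_{5} = 2·v_{3}  so sig = [2:2]
  {8,10}:  v_{8} + v_{10} = 2·v_{5}  so sig = [2:2]
  {2,4}:  v_{2} + v_{4} = 2·v_{1} + 2·v_{9}  so sig = [2:2,2]
  {3,8}:  v_{3} + v_{8} = 2·v_{1} + 2·v_{5}  so sig = [2:2,2]
  {3,10}:  v_{3} + v_{10} = 2·v_{5} + 2·v_{9}  so sig = [2:2,2]
  {1,3,9}:  v_{1} + v_{3} + v_{9} = v_{2}  so sig = [3:1]
  {1,5,7}:  v_{1} + v_{5} + v_{7} = v_{8}  so sig = [3:1]
  {1,5,9}:  v_{1} + v_{5} + v_{9} = v_{3}  so sig = [3:1]
  {5,6,9}:  v_{5} + v_{6} + v_{9} = v_{10}  so sig = [3:1]

Hence PRS(X_Σ) =
    [2:]
    [2:]
    [2:]
    [2:1,1]
    [2:1,1]
    [2:1,1]
    [2:1,1]
    [2:1,1]
    [2:1,1]
    [2:1,1]
    [2:1,1]
    [2:1,1]
    [2:1,1]
    [2:1,1]
    [2:1,1,2]
    [2:1,1,2]
    [2:2]
    [2:2]
    [2:2,2]
    [2:2,2]
    [2:2,2]
    [3:1]
    [3:1]
    [3:1]
    [3:1]


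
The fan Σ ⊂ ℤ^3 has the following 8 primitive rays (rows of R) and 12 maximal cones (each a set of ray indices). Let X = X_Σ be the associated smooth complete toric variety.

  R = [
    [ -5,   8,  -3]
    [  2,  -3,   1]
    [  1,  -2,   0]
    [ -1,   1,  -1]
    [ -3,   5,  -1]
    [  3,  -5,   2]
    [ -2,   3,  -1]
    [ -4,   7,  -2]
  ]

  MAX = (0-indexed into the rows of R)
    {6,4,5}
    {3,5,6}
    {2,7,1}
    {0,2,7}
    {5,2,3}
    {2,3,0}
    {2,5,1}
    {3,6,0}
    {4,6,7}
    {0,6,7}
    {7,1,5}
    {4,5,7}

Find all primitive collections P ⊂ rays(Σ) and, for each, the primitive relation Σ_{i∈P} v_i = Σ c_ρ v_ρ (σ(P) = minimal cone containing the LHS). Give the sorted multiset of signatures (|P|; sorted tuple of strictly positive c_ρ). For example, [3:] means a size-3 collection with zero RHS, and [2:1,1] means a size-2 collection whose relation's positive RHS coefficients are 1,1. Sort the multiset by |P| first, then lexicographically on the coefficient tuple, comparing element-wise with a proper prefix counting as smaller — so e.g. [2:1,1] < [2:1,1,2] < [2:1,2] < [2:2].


Δ(Σ) — 8 vertices, 12 min non-faces:

  • {1,6}:  v_{1} + v_{6} = 0 — sig = [2:]
  • {0,5}:  v_{0} + v_{5} = v_{6} — sig = [2:1]
  • {1,3}:  v_{1} + v_{3} = v_{2} — sig = [2:1]
  • {2,4}:  v_{2} + v_{4} = v_{6} — sig = [2:1]
  • {2,6}:  v_{2} + v_{6} = v_{3} — sig = [2:1]
  • {3,7}:  v_{3} + v_{7} = v_{0} — sig = [2:1]
  • {0,1}:  v_{0} + v_{1} = v_{2} + v_{7} — sig = [2:1,1]
  • {1,4}:  v_{1} + v_{4} = v_{5} + v_{7} — sig = [2:1,1]
  • {0,4}:  v_{0} + v_{4} = 2·v_{6} + v_{7} — sig = [2:1,2]
  • {3,4}:  v_{3} + v_{4} = 2·v_{6} — sig = [2:2]
  • {2,5,7}:  v_{2} + v_{5} + v_{7} = 0 — sig = [3:]
  • {5,6,7}:  v_{5} + v_{6} + v_{7} = v_{4} — sig = [3:1]

Hence PRS(X_Σ) =
    |P|=2: 10 collections, coeffs (), (1), (1), (1), (1), (1), (1,1), (1,1), (1,2), (2)
    |P|=3: 2 collections, coeffs (), (1)


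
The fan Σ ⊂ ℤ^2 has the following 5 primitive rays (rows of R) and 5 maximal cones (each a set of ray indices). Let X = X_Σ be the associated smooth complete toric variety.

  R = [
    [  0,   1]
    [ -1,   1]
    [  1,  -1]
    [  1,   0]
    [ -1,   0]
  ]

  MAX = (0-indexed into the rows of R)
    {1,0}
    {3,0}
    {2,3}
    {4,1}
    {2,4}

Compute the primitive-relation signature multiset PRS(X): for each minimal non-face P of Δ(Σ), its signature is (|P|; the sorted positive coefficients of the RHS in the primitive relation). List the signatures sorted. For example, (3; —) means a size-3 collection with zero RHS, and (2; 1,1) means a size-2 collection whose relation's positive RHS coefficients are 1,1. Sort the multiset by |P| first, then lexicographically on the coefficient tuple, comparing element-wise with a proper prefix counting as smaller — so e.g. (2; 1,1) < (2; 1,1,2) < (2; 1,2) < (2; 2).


5 minimal non-faces of Δ(Σ) (on 5 rays):

  P={1,2}:  v_{1} + v_{2} = 0  so sig = (2; —)
  P={3,4}:  v_{3} + v_{4} = 0  so sig = (2; —)
  P={0,2}:  v_{0} + v_{2} = v_{3}  so sig = (2; 1)
  P={0,4}:  v_{0} + v_{4} = v_{1}  so sig = (2; 1)
  P={1,3}:  v_{1} + v_{3} = v_{0}  so sig = (2; 1)

Hence PRS(X_Σ) =
[(2; —), (2; —), (2; 1), (2; 1), (2; 1)]


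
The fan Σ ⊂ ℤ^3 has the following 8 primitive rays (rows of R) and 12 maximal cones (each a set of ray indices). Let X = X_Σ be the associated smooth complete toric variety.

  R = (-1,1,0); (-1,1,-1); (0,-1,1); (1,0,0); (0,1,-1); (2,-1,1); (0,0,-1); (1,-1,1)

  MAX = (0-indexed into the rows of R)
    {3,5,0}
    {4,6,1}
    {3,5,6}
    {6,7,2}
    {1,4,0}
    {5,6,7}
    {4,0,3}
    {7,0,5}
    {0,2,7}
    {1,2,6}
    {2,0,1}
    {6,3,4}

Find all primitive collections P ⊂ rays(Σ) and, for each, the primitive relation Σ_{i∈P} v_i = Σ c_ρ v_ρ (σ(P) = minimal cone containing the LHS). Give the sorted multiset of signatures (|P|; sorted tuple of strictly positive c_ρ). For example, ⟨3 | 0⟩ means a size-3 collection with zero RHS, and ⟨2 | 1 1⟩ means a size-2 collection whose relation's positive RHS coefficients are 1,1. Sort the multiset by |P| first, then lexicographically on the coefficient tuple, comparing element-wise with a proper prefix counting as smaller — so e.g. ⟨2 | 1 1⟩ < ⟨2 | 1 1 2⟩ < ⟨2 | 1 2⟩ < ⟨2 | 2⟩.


|primitive collections| = 10. Relations:

  • {1,7}:  v_{1} + v_{7} = 0  ⇒ sig = ⟨2 | 0⟩
  • {2,4}:  v_{2} + v_{4} = 0  ⇒ sig = ⟨2 | 0⟩
  • {0,6}:  v_{0} + v_{6} = v_{1}  ⇒ sig = ⟨2 | 1⟩
  • {1,3}:  v_{1} + v_{3} = v_{4}  ⇒ sig = ⟨2 | 1⟩
  • {1,5}:  v_{1} + v_{5} = v_{3}  ⇒ sig = ⟨2 | 1⟩
  • {2,3}:  v_{2} + v_{3} = v_{7}  ⇒ sig = ⟨2 | 1⟩
  • {3,7}:  v_{3} + v_{7} = v_{5}  ⇒ sig = ⟨2 | 1⟩
  • {4,7}:  v_{4} + v_{7} = v_{3}  ⇒ sig = ⟨2 | 1⟩
  • {2,5}:  v_{2} + v_{5} = 2·v_{7}  ⇒ sig = ⟨2 | 2⟩
  • {4,5}:  v_{4} + v_{5} = 2·v_{3}  ⇒ sig = ⟨2 | 2⟩

Signatures (|P|; sorted positive RHS coefficients), sorted:
    |P|=2: 10 collections, coeffs (), (), (1), (1), (1), (1), (1), (1), (2), (2)


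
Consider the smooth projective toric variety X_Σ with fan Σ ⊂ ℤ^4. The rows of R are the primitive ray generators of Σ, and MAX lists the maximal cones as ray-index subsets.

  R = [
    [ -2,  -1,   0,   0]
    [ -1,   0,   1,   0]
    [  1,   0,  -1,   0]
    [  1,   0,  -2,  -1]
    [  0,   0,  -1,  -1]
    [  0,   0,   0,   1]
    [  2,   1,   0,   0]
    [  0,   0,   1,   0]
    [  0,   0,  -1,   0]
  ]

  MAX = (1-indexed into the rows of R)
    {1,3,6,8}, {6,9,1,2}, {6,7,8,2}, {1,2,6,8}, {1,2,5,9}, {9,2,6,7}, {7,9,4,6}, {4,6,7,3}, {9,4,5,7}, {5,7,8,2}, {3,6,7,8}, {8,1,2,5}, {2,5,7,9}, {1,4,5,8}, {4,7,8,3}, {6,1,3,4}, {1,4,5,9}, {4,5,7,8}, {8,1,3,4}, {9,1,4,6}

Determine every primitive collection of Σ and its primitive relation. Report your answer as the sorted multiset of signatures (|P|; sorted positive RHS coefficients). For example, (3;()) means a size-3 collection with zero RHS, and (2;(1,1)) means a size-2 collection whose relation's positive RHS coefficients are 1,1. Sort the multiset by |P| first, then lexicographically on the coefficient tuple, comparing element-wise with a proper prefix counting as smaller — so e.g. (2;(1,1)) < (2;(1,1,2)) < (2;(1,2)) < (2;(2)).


The 8 primitive collections of Σ (r=9, n=4):

  P = {1,7}:  v_{1} + v_{7} = 0  ⟹  sig = (2;())
  P = {2,3}:  v_{2} + v_{3} = 0  ⟹  sig = (2;())
  P = {8,9}:  v_{8} + v_{9} = 0  ⟹  sig = (2;())
  P = {2,4}:  v_{2} + v_{4} = v_{5}  ⟹  sig = (2;(1))
  P = {3,5}:  v_{3} + v_{5} = v_{4}  ⟹  sig = (2;(1))
  P = {5,6}:  v_{5} + v_{6} = v_{9}  ⟹  sig = (2;(1))
  P = {3,9}:  v_{3} + v_{9} = v_{4} + v_{6}  ⟹  sig = (2;(1,1))
  P = {4,6,8}:  v_{4} + v_{6} + v_{8} = v_{3}  ⟹  sig = (3;(1))

Hence PRS(X_Σ) =
    (2;())
    (2;())
    (2;())
    (2;(1))
    (2;(1))
    (2;(1))
    (2;(1,1))
    (3;(1))


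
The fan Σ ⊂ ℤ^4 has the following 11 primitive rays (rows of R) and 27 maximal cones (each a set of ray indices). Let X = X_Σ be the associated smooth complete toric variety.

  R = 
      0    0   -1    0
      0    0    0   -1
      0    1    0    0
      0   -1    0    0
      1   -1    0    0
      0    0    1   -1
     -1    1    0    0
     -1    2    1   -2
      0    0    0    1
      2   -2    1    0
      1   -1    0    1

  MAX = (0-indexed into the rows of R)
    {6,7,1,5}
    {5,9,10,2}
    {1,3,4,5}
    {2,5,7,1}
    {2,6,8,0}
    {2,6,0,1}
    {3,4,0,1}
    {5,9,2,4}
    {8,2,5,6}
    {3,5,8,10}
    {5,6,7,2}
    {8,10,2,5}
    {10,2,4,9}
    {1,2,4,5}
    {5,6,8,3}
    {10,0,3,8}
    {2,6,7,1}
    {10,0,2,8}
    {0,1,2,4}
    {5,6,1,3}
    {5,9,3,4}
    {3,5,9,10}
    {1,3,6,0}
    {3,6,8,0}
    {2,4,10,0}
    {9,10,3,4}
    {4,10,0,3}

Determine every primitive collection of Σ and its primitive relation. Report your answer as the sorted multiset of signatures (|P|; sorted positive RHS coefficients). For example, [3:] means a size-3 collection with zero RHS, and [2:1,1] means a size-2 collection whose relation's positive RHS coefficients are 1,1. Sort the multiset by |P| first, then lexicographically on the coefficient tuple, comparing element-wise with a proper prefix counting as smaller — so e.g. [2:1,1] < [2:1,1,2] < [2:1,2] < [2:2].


Σ has 19 primitive collections:

  P = {1,8}:  v_{1} + v_{8} = 0  ⟹  sig = [2:]
  P = {2,3}:  v_{2} + v_{3} = 0  ⟹  sig = [2:]
  P = {4,6}:  v_{4} + v_{6} = 0  ⟹  sig = [2:]
  P = {0,5}:  v_{0} + v_{5} = v_{1}  ⟹  sig = [2:1]
  P = {1,10}:  v_{1} + v_{10} = v_{4}  ⟹  sig = [2:1]
  P = {4,8}:  v_{4} + v_{8} = v_{10}  ⟹  sig = [2:1]
  P = {6,10}:  v_{6} + v_{10} = v_{8}  ⟹  sig = [2:1]
  P = {6,9}:  v_{6} + v_{9} = v_{5} + v_{10}  ⟹  sig = [2:1,1]
  P = {7,10}:  v_{7} + v_{10} = v_{2} + v_{5}  ⟹  sig = [2:1,1]
  P = {3,7}:  v_{3} + v_{7} = v_{1} + v_{5} + v_{6}  ⟹  sig = [2:1,1,1]
  P = {4,7}:  v_{4} + v_{7} = v_{1} + v_{2} + v_{5}  ⟹  sig = [2:1,1,1]
  P = {7,8}:  v_{7} + v_{8} = v_{2} + v_{5} + v_{6}  ⟹  sig = [2:1,1,1]
  P = {0,7}:  v_{0} + v_{7} = 2·v_{1} + v_{2} + v_{6}  ⟹  sig = [2:1,1,2]
  P = {7,9}:  v_{7} + v_{9} = v_{2} + v_{4} + 2·v_{5}  ⟹  sig = [2:1,1,2]
  P = {1,9}:  v_{1} + v_{9} = 2·v_{4} + v_{5}  ⟹  sig = [2:1,2]
  P = {8,9}:  v_{8} + v_{9} = v_{5} + 2·v_{10}  ⟹  sig = [2:1,2]
  P = {0,9}:  v_{0} + v_{9} = 2·v_{4}  ⟹  sig = [2:2]
  P = {4,5,10}:  v_{4} + v_{5} + v_{10} = v_{9}  ⟹  sig = [3:1]
  P = {1,2,5,6}:  v_{1} + v_{2} + v_{5} + v_{6} = v_{7}  ⟹  sig = [4:1]

so the primitive-relation signature multiset is
[[2:], [2:], [2:], [2:1], [2:1], [2:1], [2:1], [2:1,1], [2:1,1], [2:1,1,1], [2:1,1,1], [2:1,1,1], [2:1,1,2], [2:1,1,2], [2:1,2], [2:1,2], [2:2], [3:1], [4:1]]


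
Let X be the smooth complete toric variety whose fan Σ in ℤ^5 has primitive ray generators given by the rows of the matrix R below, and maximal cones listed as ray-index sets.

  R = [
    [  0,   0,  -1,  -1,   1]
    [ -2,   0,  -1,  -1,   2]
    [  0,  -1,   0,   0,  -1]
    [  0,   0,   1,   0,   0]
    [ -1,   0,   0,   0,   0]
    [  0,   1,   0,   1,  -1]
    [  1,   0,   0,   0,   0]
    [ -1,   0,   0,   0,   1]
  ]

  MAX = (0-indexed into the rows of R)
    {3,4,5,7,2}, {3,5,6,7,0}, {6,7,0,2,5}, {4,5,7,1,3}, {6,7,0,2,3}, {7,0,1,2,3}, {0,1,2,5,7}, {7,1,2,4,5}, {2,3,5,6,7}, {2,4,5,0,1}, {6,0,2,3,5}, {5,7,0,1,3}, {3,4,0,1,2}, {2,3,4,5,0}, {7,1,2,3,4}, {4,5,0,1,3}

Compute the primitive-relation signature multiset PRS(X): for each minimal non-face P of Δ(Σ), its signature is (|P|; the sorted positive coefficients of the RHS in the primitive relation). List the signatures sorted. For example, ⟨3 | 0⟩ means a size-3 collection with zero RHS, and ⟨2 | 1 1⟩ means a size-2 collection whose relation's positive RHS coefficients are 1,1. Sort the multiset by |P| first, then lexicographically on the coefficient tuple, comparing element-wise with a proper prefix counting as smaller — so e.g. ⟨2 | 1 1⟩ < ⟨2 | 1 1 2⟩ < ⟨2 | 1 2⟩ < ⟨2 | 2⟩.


|primitive collections| = 5. Relations:

  P={4,6}:  v_{4} + v_{6} = 0  ⟹  sig = ⟨2 | 0⟩
  P={1,6}:  v_{1} + v_{6} = v_{0} + v_{7}  ⟹  sig = ⟨2 | 1 1⟩
  P={0,4,7}:  v_{0} + v_{4} + v_{7} = v_{1}  ⟹  sig = ⟨3 | 1⟩
  P={1,2,3,5}:  v_{1} + v_{2} + v_{3} + v_{5} = 2·v_{4}  ⟹  sig = ⟨4 | 2⟩
  P={0,2,3,5,7}:  v_{0} + v_{2} + v_{3} + v_{5} + v_{7} = v_{4}  ⟹  sig = ⟨5 | 1⟩

Hence PRS(X_Σ) =
    ⟨2 | 0⟩
    ⟨2 | 1 1⟩
    ⟨3 | 1⟩
    ⟨4 | 2⟩
    ⟨5 | 1⟩


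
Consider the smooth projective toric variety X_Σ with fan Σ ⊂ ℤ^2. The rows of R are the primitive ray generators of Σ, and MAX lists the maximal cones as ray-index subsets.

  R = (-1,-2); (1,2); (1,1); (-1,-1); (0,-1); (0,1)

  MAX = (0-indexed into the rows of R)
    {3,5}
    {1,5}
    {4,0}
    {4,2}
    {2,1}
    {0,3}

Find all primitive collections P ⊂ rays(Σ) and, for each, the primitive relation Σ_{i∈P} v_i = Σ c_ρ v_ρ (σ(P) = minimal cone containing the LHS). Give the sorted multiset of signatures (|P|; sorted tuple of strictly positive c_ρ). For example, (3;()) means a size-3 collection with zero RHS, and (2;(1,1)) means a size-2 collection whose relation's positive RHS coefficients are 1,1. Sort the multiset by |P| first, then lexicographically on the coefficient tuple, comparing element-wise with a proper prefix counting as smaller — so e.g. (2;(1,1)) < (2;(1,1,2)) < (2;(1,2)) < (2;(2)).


Minimal non-faces — 9 found among 6 rays, 6 max cones:

  P={0,1}:  v_{0} + v_{1} = 0  ⟹  sig = (2;())
  P={2,3}:  v_{2} + v_{3} = 0  ⟹  sig = (2;())
  P={4,5}:  v_{4} + v_{5} = 0  ⟹  sig = (2;())
  P={0,2}:  v_{0} + v_{2} = v_{4}  ⟹  sig = (2;(1))
  P={0,5}:  v_{0} + v_{5} = v_{3}  ⟹  sig = (2;(1))
  P={1,3}:  v_{1} + v_{3} = v_{5}  ⟹  sig = (2;(1))
  P={1,4}:  v_{1} + v_{4} = v_{2}  ⟹  sig = (2;(1))
  P={2,5}:  v_{2} + v_{5} = v_{1}  ⟹  sig = (2;(1))
  P={3,4}:  v_{3} + v_{4} = v_{0}  ⟹  sig = (2;(1))

Hence PRS(X_Σ) =
[(2;()), (2;()), (2;()), (2;(1)), (2;(1)), (2;(1)), (2;(1)), (2;(1)), (2;(1))]


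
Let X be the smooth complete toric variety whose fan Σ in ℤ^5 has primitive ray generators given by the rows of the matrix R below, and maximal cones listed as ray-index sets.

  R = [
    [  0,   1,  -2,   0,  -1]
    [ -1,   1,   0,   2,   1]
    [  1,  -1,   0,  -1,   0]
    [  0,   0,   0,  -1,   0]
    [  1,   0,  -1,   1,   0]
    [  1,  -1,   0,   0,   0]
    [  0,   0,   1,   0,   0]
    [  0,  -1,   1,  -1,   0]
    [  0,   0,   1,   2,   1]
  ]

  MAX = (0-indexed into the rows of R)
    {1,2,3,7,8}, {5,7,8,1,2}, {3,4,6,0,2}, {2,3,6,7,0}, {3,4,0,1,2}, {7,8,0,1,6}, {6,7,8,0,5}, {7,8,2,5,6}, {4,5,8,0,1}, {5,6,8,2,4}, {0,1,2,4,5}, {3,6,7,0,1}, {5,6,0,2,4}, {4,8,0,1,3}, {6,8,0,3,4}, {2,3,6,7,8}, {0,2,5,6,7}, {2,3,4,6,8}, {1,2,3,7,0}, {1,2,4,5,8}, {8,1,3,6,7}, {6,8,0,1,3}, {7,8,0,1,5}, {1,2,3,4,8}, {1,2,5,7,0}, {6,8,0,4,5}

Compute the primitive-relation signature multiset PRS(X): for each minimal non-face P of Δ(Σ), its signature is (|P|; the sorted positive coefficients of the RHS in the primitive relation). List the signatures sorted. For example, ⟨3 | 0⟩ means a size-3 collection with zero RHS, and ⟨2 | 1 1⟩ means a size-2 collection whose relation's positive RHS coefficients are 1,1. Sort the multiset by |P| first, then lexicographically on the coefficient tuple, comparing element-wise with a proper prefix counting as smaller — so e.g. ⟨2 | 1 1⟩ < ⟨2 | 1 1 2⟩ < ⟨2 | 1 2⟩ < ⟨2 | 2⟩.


7 minimal non-faces of Δ(Σ) (on 9 rays):

  P={3,5}:  v_{3} + v_{5} = v_{2}  →  sig = ⟨2 | 1⟩
  P={4,7}:  v_{4} + v_{7} = v_{5}  →  sig = ⟨2 | 1⟩
  P={0,2,8}:  v_{0} + v_{2} + v_{8} = v_{4}  →  sig = ⟨3 | 1⟩
  P={1,5,6}:  v_{1} + v_{5} + v_{6} = v_{8}  →  sig = ⟨3 | 1⟩
  P={1,2,6}:  v_{1} + v_{2} + v_{6} = v_{3} + v_{8}  →  sig = ⟨3 | 1 1⟩
  P={1,4,6}:  v_{1} + v_{4} + v_{6} = v_{0} + v_{3} + 2·v_{8}  →  sig = ⟨3 | 1 1 2⟩
  P={0,3,7,8}:  v_{0} + v_{3} + v_{7} + v_{8} = 0  →  sig = ⟨4 | 0⟩

Hence PRS(X_Σ) =
    ⟨2 | 1⟩
    ⟨2 | 1⟩
    ⟨3 | 1⟩
    ⟨3 | 1⟩
    ⟨3 | 1 1⟩
    ⟨3 | 1 1 2⟩
    ⟨4 | 0⟩


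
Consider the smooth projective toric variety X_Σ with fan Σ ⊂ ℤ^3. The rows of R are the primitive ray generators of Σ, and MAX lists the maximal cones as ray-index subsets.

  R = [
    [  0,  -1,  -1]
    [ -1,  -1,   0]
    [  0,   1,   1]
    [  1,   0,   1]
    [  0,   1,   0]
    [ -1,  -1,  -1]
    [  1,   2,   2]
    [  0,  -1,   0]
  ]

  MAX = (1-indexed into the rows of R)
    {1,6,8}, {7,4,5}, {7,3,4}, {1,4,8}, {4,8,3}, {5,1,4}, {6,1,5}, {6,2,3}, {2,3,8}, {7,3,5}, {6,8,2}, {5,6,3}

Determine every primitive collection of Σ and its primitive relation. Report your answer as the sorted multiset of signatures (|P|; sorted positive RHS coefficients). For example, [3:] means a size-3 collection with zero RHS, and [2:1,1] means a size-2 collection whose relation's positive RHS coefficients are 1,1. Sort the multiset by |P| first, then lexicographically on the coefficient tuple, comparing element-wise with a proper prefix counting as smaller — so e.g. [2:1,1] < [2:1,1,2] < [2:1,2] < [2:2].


Minimal non-faces — 12 found among 8 rays, 12 max cones:

  {1,3}:  v_{1} + v_{3} = 0  →  sig = [2:]
  {5,8}:  v_{5} + v_{8} = 0  →  sig = [2:]
  {4,6}:  v_{4} + v_{6} = v_{8}  →  sig = [2:1]
  {6,7}:  v_{6} + v_{7} = v_{3}  →  sig = [2:1]
  {1,2}:  v_{1} + v_{2} = v_{6} + v_{8}  →  sig = [2:1,1]
  {1,7}:  v_{1} + v_{7} = v_{4} + v_{5}  →  sig = [2:1,1]
  {2,5}:  v_{2} + v_{5} = v_{3} + v_{6}  →  sig = [2:1,1]
  {7,8}:  v_{7} + v_{8} = v_{3} + v_{4}  →  sig = [2:1,1]
  {2,4}:  v_{2} + v_{4} = v_{3} + 2·v_{8}  →  sig = [2:1,2]
  {2,7}:  v_{2} + v_{7} = 2·v_{3} + v_{8}  →  sig = [2:1,2]
  {3,4,5}:  v_{3} + v_{4} + v_{5} = v_{7}  →  sig = [3:1]
  {3,6,8}:  v_{3} + v_{6} + v_{8} = v_{2}  →  sig = [3:1]

Signatures (|P|; sorted positive RHS coefficients), sorted:
    [2:]
    [2:]
    [2:1]
    [2:1]
    [2:1,1]
    [2:1,1]
    [2:1,1]
    [2:1,1]
    [2:1,2]
    [2:1,2]
    [3:1]
    [3:1]


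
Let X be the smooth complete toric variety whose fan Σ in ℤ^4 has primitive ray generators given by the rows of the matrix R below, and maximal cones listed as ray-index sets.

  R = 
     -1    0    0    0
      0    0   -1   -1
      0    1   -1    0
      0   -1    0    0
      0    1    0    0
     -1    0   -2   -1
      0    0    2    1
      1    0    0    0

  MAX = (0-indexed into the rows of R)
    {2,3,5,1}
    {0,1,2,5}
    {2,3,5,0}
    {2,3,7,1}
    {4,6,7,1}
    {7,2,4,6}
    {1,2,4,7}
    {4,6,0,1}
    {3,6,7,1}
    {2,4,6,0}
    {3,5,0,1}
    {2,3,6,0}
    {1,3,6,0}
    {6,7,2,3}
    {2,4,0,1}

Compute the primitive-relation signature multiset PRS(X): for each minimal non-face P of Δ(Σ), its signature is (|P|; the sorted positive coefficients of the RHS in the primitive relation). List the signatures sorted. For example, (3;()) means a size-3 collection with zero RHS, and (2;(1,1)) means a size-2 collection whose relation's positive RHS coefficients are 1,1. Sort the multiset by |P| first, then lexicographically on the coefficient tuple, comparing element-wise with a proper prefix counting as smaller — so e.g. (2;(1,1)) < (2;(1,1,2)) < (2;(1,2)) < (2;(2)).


Δ(Σ) — 8 vertices, 7 min non-faces:

  {0,7}:  v_{0} + v_{7} = 0  ⇒ sig = (2;())
  {3,4}:  v_{3} + v_{4} = 0  ⇒ sig = (2;())
  {5,6}:  v_{5} + v_{6} = v_{0}  ⇒ sig = (2;(1))
  {4,5}:  v_{4} + v_{5} = v_{0} + v_{1} + v_{2}  ⇒ sig = (2;(1,1,1))
  {5,7}:  v_{5} + v_{7} = v_{1} + v_{2} + v_{3}  ⇒ sig = (2;(1,1,1))
  {1,2,6}:  v_{1} + v_{2} + v_{6} = v_{4}  ⇒ sig = (3;(1))
  {0,1,2,3}:  v_{0} + v_{1} + v_{2} + v_{3} = v_{5}  ⇒ sig = (4;(1))

so the primitive-relation signature multiset is
    |P|=2: 5 collections, coeffs (), (), (1), (1,1,1), (1,1,1)
    |P|=3: 1 collection, coeffs (1)
    |P|=4: 1 collection, coeffs (1)
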